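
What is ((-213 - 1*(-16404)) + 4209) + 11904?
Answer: 32304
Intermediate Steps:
((-213 - 1*(-16404)) + 4209) + 11904 = ((-213 + 16404) + 4209) + 11904 = (16191 + 4209) + 11904 = 20400 + 11904 = 32304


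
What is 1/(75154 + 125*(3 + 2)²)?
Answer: 1/78279 ≈ 1.2775e-5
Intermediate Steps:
1/(75154 + 125*(3 + 2)²) = 1/(75154 + 125*5²) = 1/(75154 + 125*25) = 1/(75154 + 3125) = 1/78279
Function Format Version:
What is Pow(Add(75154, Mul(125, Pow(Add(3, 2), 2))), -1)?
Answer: Rational(1, 78279) ≈ 1.2775e-5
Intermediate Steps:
Pow(Add(75154, Mul(125, Pow(Add(3, 2), 2))), -1) = Pow(Add(75154, Mul(125, Pow(5, 2))), -1) = Pow(Add(75154, Mul(125, 25)), -1) = Pow(Add(75154, 3125), -1) = Pow(78279, -1) = Rational(1, 78279)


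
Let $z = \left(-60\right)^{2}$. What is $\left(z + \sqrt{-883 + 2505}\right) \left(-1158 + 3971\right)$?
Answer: $10126800 + 2813 \sqrt{1622} \approx 1.024 \cdot 10^{7}$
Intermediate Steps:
$z = 3600$
$\left(z + \sqrt{-883 + 2505}\right) \left(-1158 + 3971\right) = \left(3600 + \sqrt{-883 + 2505}\right) \left(-1158 + 3971\right) = \left(3600 + \sqrt{1622}\right) 2813 = 10126800 + 2813 \sqrt{1622}$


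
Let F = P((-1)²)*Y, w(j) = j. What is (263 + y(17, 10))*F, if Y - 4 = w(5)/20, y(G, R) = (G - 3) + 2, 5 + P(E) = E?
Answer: -4743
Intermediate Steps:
P(E) = -5 + E
y(G, R) = -1 + G (y(G, R) = (-3 + G) + 2 = -1 + G)
Y = 17/4 (Y = 4 + 5/20 = 4 + 5*(1/20) = 4 + ¼ = 17/4 ≈ 4.2500)
F = -17 (F = (-5 + (-1)²)*(17/4) = (-5 + 1)*(17/4) = -4*17/4 = -17)
(263 + y(17, 10))*F = (263 + (-1 + 17))*(-17) = (263 + 16)*(-17) = 279*(-17) = -4743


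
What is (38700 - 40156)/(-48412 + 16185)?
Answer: 112/2479 ≈ 0.045179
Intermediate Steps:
(38700 - 40156)/(-48412 + 16185) = -1456/(-32227) = -1456*(-1/32227) = 112/2479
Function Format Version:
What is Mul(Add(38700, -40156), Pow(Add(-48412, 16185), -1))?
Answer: Rational(112, 2479) ≈ 0.045179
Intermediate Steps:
Mul(Add(38700, -40156), Pow(Add(-48412, 16185), -1)) = Mul(-1456, Pow(-32227, -1)) = Mul(-1456, Rational(-1, 32227)) = Rational(112, 2479)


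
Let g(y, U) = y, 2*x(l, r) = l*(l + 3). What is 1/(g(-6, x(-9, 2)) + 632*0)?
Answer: -1/6 ≈ -0.16667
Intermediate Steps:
x(l, r) = l*(3 + l)/2 (x(l, r) = (l*(l + 3))/2 = (l*(3 + l))/2 = l*(3 + l)/2)
1/(g(-6, x(-9, 2)) + 632*0) = 1/(-6 + 632*0) = 1/(-6 + 0) = 1/(-6) = -1/6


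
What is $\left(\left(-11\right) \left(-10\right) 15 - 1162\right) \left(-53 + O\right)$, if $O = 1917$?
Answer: $909632$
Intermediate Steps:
$\left(\left(-11\right) \left(-10\right) 15 - 1162\right) \left(-53 + O\right) = \left(\left(-11\right) \left(-10\right) 15 - 1162\right) \left(-53 + 1917\right) = \left(110 \cdot 15 - 1162\right) 1864 = \left(1650 - 1162\right) 1864 = 488 \cdot 1864 = 909632$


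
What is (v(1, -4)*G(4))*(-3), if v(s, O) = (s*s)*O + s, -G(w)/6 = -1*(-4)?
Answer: -216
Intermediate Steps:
G(w) = -24 (G(w) = -(-6)*(-4) = -6*4 = -24)
v(s, O) = s + O*s**2 (v(s, O) = s**2*O + s = O*s**2 + s = s + O*s**2)
(v(1, -4)*G(4))*(-3) = ((1*(1 - 4*1))*(-24))*(-3) = ((1*(1 - 4))*(-24))*(-3) = ((1*(-3))*(-24))*(-3) = -3*(-24)*(-3) = 72*(-3) = -216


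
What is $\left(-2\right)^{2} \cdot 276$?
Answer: $1104$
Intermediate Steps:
$\left(-2\right)^{2} \cdot 276 = 4 \cdot 276 = 1104$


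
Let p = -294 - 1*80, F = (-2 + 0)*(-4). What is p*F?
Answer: -2992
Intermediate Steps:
F = 8 (F = -2*(-4) = 8)
p = -374 (p = -294 - 80 = -374)
p*F = -374*8 = -2992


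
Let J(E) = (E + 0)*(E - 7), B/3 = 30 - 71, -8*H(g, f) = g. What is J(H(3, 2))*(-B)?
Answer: 21771/64 ≈ 340.17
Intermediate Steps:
H(g, f) = -g/8
B = -123 (B = 3*(30 - 71) = 3*(-41) = -123)
J(E) = E*(-7 + E)
J(H(3, 2))*(-B) = ((-⅛*3)*(-7 - ⅛*3))*(-1*(-123)) = -3*(-7 - 3/8)/8*123 = -3/8*(-59/8)*123 = (177/64)*123 = 21771/64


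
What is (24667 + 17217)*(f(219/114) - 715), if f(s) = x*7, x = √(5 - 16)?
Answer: -29947060 + 293188*I*√11 ≈ -2.9947e+7 + 9.724e+5*I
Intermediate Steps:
x = I*√11 (x = √(-11) = I*√11 ≈ 3.3166*I)
f(s) = 7*I*√11 (f(s) = (I*√11)*7 = 7*I*√11)
(24667 + 17217)*(f(219/114) - 715) = (24667 + 17217)*(7*I*√11 - 715) = 41884*(-715 + 7*I*√11) = -29947060 + 293188*I*√11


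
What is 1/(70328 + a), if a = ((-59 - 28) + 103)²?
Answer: 1/70584 ≈ 1.4168e-5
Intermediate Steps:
a = 256 (a = (-87 + 103)² = 16² = 256)
1/(70328 + a) = 1/(70328 + 256) = 1/70584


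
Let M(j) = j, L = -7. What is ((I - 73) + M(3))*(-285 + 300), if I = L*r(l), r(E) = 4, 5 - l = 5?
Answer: -1470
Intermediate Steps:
l = 0 (l = 5 - 1*5 = 5 - 5 = 0)
I = -28 (I = -7*4 = -28)
((I - 73) + M(3))*(-285 + 300) = ((-28 - 73) + 3)*(-285 + 300) = (-101 + 3)*15 = -98*15 = -1470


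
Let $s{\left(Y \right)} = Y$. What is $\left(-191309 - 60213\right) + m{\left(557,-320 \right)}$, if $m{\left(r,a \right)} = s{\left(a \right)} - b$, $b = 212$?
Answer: $-252054$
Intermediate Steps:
$m{\left(r,a \right)} = -212 + a$ ($m{\left(r,a \right)} = a - 212 = -212 + a$)
$\left(-191309 - 60213\right) + m{\left(557,-320 \right)} = \left(-191309 - 60213\right) - 532 = -251522 - 532 = -252054$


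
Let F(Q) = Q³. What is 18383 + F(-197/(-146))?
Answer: 57218041461/3112136 ≈ 18385.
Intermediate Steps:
18383 + F(-197/(-146)) = 18383 + (-197/(-146))³ = 18383 + (-197*(-1/146))³ = 18383 + (197/146)³ = 18383 + 7645373/3112136 = 57218041461/3112136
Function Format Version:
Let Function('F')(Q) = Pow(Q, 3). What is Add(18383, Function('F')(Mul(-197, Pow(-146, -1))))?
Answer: Rational(57218041461, 3112136) ≈ 18385.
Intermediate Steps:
Add(18383, Function('F')(Mul(-197, Pow(-146, -1)))) = Add(18383, Pow(Mul(-197, Pow(-146, -1)), 3)) = Add(18383, Pow(Mul(-197, Rational(-1, 146)), 3)) = Add(18383, Pow(Rational(197, 146), 3)) = Add(18383, Rational(7645373, 3112136)) = Rational(57218041461, 3112136)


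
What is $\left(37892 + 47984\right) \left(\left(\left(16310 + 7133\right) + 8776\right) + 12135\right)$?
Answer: $3808944104$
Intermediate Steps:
$\left(37892 + 47984\right) \left(\left(\left(16310 + 7133\right) + 8776\right) + 12135\right) = 85876 \left(\left(23443 + 8776\right) + 12135\right) = 85876 \left(32219 + 12135\right) = 85876 \cdot 44354 = 3808944104$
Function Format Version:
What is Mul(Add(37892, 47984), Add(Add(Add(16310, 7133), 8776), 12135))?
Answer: 3808944104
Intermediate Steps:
Mul(Add(37892, 47984), Add(Add(Add(16310, 7133), 8776), 12135)) = Mul(85876, Add(Add(23443, 8776), 12135)) = Mul(85876, Add(32219, 12135)) = Mul(85876, 44354) = 3808944104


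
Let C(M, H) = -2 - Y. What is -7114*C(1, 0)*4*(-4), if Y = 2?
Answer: -455296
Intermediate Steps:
C(M, H) = -4 (C(M, H) = -2 - 1*2 = -2 - 2 = -4)
-7114*C(1, 0)*4*(-4) = -7114*(-4*4)*(-4) = -(-113824)*(-4) = -7114*64 = -455296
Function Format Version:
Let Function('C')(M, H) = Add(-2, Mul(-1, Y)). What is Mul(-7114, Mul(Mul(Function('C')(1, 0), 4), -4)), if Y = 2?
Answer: -455296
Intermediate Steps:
Function('C')(M, H) = -4 (Function('C')(M, H) = Add(-2, Mul(-1, 2)) = Add(-2, -2) = -4)
Mul(-7114, Mul(Mul(Function('C')(1, 0), 4), -4)) = Mul(-7114, Mul(Mul(-4, 4), -4)) = Mul(-7114, Mul(-16, -4)) = Mul(-7114, 64) = -455296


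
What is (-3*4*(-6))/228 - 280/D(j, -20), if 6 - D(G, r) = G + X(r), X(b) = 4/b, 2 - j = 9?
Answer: -13102/627 ≈ -20.896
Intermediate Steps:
j = -7 (j = 2 - 1*9 = 2 - 9 = -7)
D(G, r) = 6 - G - 4/r (D(G, r) = 6 - (G + 4/r) = 6 + (-G - 4/r) = 6 - G - 4/r)
(-3*4*(-6))/228 - 280/D(j, -20) = (-3*4*(-6))/228 - 280/(6 - 1*(-7) - 4/(-20)) = -12*(-6)*(1/228) - 280/(6 + 7 - 4*(-1/20)) = 72*(1/228) - 280/(6 + 7 + ⅕) = 6/19 - 280/66/5 = 6/19 - 280*5/66 = 6/19 - 700/33 = -13102/627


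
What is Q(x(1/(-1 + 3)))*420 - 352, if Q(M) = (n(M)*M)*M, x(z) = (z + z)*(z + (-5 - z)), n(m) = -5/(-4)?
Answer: 12773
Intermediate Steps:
n(m) = 5/4 (n(m) = -5*(-¼) = 5/4)
x(z) = -10*z (x(z) = (2*z)*(-5) = -10*z)
Q(M) = 5*M²/4 (Q(M) = (5*M/4)*M = 5*M²/4)
Q(x(1/(-1 + 3)))*420 - 352 = (5*(-10/(-1 + 3))²/4)*420 - 352 = (5*(-10/2)²/4)*420 - 352 = (5*(-10*½)²/4)*420 - 352 = ((5/4)*(-5)²)*420 - 352 = ((5/4)*25)*420 - 352 = (125/4)*420 - 352 = 13125 - 352 = 12773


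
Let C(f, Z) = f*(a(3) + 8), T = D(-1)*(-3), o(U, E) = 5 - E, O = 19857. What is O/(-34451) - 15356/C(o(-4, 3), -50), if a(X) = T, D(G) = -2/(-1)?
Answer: -132277246/34451 ≈ -3839.6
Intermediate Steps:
D(G) = 2 (D(G) = -2*(-1) = 2)
T = -6 (T = 2*(-3) = -6)
a(X) = -6
C(f, Z) = 2*f (C(f, Z) = f*(-6 + 8) = f*2 = 2*f)
O/(-34451) - 15356/C(o(-4, 3), -50) = 19857/(-34451) - 15356*1/(2*(5 - 1*3)) = 19857*(-1/34451) - 15356*1/(2*(5 - 3)) = -19857/34451 - 15356/(2*2) = -19857/34451 - 15356/4 = -19857/34451 - 15356*¼ = -19857/34451 - 3839 = -132277246/34451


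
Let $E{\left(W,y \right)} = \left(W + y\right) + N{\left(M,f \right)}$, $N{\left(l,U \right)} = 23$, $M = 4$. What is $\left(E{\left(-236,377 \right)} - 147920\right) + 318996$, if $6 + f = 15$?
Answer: $171240$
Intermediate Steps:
$f = 9$ ($f = -6 + 15 = 9$)
$E{\left(W,y \right)} = 23 + W + y$ ($E{\left(W,y \right)} = \left(W + y\right) + 23 = 23 + W + y$)
$\left(E{\left(-236,377 \right)} - 147920\right) + 318996 = \left(\left(23 - 236 + 377\right) - 147920\right) + 318996 = \left(164 - 147920\right) + 318996 = -147756 + 318996 = 171240$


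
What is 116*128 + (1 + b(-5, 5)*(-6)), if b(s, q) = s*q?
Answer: 14999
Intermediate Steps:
b(s, q) = q*s
116*128 + (1 + b(-5, 5)*(-6)) = 116*128 + (1 + (5*(-5))*(-6)) = 14848 + (1 - 25*(-6)) = 14848 + (1 + 150) = 14848 + 151 = 14999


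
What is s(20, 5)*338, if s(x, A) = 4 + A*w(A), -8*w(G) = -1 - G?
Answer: 5239/2 ≈ 2619.5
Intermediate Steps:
w(G) = ⅛ + G/8 (w(G) = -(-1 - G)/8 = ⅛ + G/8)
s(x, A) = 4 + A*(⅛ + A/8)
s(20, 5)*338 = (4 + (⅛)*5*(1 + 5))*338 = (4 + (⅛)*5*6)*338 = (4 + 15/4)*338 = (31/4)*338 = 5239/2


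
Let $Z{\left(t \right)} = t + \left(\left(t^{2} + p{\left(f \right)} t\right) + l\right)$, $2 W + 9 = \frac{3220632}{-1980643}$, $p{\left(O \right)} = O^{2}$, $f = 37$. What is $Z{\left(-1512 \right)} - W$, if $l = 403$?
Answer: $\frac{852121394021}{3961286} \approx 2.1511 \cdot 10^{5}$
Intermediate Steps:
$W = - \frac{21046419}{3961286}$ ($W = - \frac{9}{2} + \frac{3220632 \frac{1}{-1980643}}{2} = - \frac{9}{2} + \frac{3220632 \left(- \frac{1}{1980643}\right)}{2} = - \frac{9}{2} + \frac{1}{2} \left(- \frac{3220632}{1980643}\right) = - \frac{9}{2} - \frac{1610316}{1980643} = - \frac{21046419}{3961286} \approx -5.313$)
$Z{\left(t \right)} = 403 + t^{2} + 1370 t$ ($Z{\left(t \right)} = t + \left(\left(t^{2} + 37^{2} t\right) + 403\right) = t + \left(\left(t^{2} + 1369 t\right) + 403\right) = t + \left(403 + t^{2} + 1369 t\right) = 403 + t^{2} + 1370 t$)
$Z{\left(-1512 \right)} - W = \left(403 + \left(-1512\right)^{2} + 1370 \left(-1512\right)\right) - - \frac{21046419}{3961286} = \left(403 + 2286144 - 2071440\right) + \frac{21046419}{3961286} = 215107 + \frac{21046419}{3961286} = \frac{852121394021}{3961286}$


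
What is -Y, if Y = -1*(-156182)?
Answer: -156182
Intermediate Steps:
Y = 156182
-Y = -1*156182 = -156182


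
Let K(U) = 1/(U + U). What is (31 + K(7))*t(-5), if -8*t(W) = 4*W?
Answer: 2175/28 ≈ 77.679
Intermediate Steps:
t(W) = -W/2
K(U) = 1/(2*U)
(31 + K(7))*t(-5) = (31 + (½)/7)*(-½*(-5)) = (31 + (½)*(⅐))*(5/2) = (31 + 1/14)*(5/2) = (435/14)*(5/2) = 2175/28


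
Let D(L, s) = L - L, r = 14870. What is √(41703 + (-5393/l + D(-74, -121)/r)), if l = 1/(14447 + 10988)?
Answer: 2*I*√34282313 ≈ 11710.0*I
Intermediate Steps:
D(L, s) = 0
l = 1/25435 ≈ 3.9316e-5
√(41703 + (-5393/l + D(-74, -121)/r)) = √(41703 + (-5393/1/25435 + 0/14870)) = √(41703 + (-5393*25435 + 0*(1/14870))) = √(41703 + (-137170955 + 0)) = √(41703 - 137170955) = √(-137129252) = 2*I*√34282313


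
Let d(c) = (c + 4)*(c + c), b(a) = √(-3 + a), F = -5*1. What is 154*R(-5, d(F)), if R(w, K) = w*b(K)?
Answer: -770*√7 ≈ -2037.2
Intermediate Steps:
F = -5
d(c) = 2*c*(4 + c) (d(c) = (4 + c)*(2*c) = 2*c*(4 + c))
R(w, K) = w*√(-3 + K)
154*R(-5, d(F)) = 154*(-5*√(-3 + 2*(-5)*(4 - 5))) = 154*(-5*√(-3 + 2*(-5)*(-1))) = 154*(-5*√(-3 + 10)) = 154*(-5*√7) = -770*√7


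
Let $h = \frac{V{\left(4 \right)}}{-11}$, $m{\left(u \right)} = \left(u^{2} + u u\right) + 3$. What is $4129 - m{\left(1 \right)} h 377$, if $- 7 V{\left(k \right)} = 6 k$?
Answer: $\frac{272693}{77} \approx 3541.5$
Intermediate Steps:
$V{\left(k \right)} = - \frac{6 k}{7}$
$m{\left(u \right)} = 3 + 2 u^{2}$ ($m{\left(u \right)} = \left(u^{2} + u^{2}\right) + 3 = 2 u^{2} + 3 = 3 + 2 u^{2}$)
$h = \frac{24}{77}$ ($h = \frac{\left(- \frac{6}{7}\right) 4}{-11} = \left(- \frac{24}{7}\right) \left(- \frac{1}{11}\right) = \frac{24}{77} \approx 0.31169$)
$4129 - m{\left(1 \right)} h 377 = 4129 - \left(3 + 2 \cdot 1^{2}\right) \frac{24}{77} \cdot 377 = 4129 - \left(3 + 2 \cdot 1\right) \frac{24}{77} \cdot 377 = 4129 - \left(3 + 2\right) \frac{24}{77} \cdot 377 = 4129 - 5 \cdot \frac{24}{77} \cdot 377 = 4129 - \frac{120}{77} \cdot 377 = 4129 - \frac{45240}{77} = \frac{272693}{77}$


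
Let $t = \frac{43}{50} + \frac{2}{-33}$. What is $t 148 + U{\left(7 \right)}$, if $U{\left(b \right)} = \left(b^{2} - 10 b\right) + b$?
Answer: $\frac{86056}{825} \approx 104.31$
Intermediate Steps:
$U{\left(b \right)} = b^{2} - 9 b$
$t = \frac{1319}{1650}$ ($t = 43 \cdot \frac{1}{50} + 2 \left(- \frac{1}{33}\right) = \frac{43}{50} - \frac{2}{33} = \frac{1319}{1650} \approx 0.79939$)
$t 148 + U{\left(7 \right)} = \frac{1319}{1650} \cdot 148 + 7 \left(-9 + 7\right) = \frac{97606}{825} + 7 \left(-2\right) = \frac{97606}{825} - 14 = \frac{86056}{825}$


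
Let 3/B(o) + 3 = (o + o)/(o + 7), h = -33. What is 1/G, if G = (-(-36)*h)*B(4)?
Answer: 25/39204 ≈ 0.00063769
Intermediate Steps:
B(o) = 3/(-3 + 2*o/(7 + o)) (B(o) = 3/(-3 + (o + o)/(o + 7)) = 3/(-3 + (2*o)/(7 + o)) = 3/(-3 + 2*o/(7 + o)))
G = 39204/25 (G = (-(-36)*(-33))*(3*(-7 - 1*4)/(21 + 4)) = (-36*33)*(3*(-7 - 4)/25) = -3564*(-11)/25 = -1188*(-33/25) = 39204/25 ≈ 1568.2)
1/G = 1/(39204/25) = 25/39204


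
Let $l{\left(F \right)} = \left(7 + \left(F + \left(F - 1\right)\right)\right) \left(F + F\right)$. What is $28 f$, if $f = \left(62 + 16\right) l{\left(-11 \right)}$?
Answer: $768768$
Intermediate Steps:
$l{\left(F \right)} = 2 F \left(6 + 2 F\right)$ ($l{\left(F \right)} = \left(7 + \left(F + \left(-1 + F\right)\right)\right) 2 F = \left(7 + \left(-1 + 2 F\right)\right) 2 F = \left(6 + 2 F\right) 2 F = 2 F \left(6 + 2 F\right)$)
$f = 27456$ ($f = \left(62 + 16\right) 4 \left(-11\right) \left(3 - 11\right) = 78 \cdot 4 \left(-11\right) \left(-8\right) = 78 \cdot 352 = 27456$)
$28 f = 28 \cdot 27456 = 768768$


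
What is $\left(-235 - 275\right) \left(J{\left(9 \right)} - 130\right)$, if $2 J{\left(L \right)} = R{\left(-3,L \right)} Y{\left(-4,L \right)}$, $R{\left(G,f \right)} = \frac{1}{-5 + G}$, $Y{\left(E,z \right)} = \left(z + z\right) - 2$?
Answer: $66810$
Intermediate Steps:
$Y{\left(E,z \right)} = -2 + 2 z$ ($Y{\left(E,z \right)} = 2 z - 2 = -2 + 2 z$)
$J{\left(L \right)} = \frac{1}{8} - \frac{L}{8}$ ($J{\left(L \right)} = \frac{\frac{1}{-5 - 3} \left(-2 + 2 L\right)}{2} = \frac{\frac{1}{-8} \left(-2 + 2 L\right)}{2} = \frac{\left(- \frac{1}{8}\right) \left(-2 + 2 L\right)}{2} = \frac{\frac{1}{4} - \frac{L}{4}}{2} = \frac{1}{8} - \frac{L}{8}$)
$\left(-235 - 275\right) \left(J{\left(9 \right)} - 130\right) = \left(-235 - 275\right) \left(\left(\frac{1}{8} - \frac{9}{8}\right) - 130\right) = - 510 \left(\left(\frac{1}{8} - \frac{9}{8}\right) - 130\right) = - 510 \left(-1 - 130\right) = \left(-510\right) \left(-131\right) = 66810$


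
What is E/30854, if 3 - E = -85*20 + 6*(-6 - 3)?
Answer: 1757/30854 ≈ 0.056946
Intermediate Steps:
E = 1757 (E = 3 - (-85*20 + 6*(-6 - 3)) = 3 - (-1700 + 6*(-9)) = 3 - (-1700 - 54) = 3 - 1*(-1754) = 3 + 1754 = 1757)
E/30854 = 1757/30854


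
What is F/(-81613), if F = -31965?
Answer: 31965/81613 ≈ 0.39167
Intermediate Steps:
F/(-81613) = -31965/(-81613) = -31965*(-1/81613) = 31965/81613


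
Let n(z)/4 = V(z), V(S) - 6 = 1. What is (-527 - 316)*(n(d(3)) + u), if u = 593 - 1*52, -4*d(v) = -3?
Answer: -479667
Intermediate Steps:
V(S) = 7 (V(S) = 6 + 1 = 7)
d(v) = ¾ (d(v) = -¼*(-3) = ¾)
n(z) = 28 (n(z) = 4*7 = 28)
u = 541 (u = 593 - 52 = 541)
(-527 - 316)*(n(d(3)) + u) = (-527 - 316)*(28 + 541) = -843*569 = -479667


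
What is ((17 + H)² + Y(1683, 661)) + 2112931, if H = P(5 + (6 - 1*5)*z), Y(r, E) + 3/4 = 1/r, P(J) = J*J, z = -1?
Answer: 14231577595/6732 ≈ 2.1140e+6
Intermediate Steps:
P(J) = J²
Y(r, E) = -¾ + 1/r
H = 16 (H = (5 + (6 - 1*5)*(-1))² = (5 + (6 - 5)*(-1))² = (5 + 1*(-1))² = (5 - 1)² = 4² = 16)
((17 + H)² + Y(1683, 661)) + 2112931 = ((17 + 16)² + (-¾ + 1/1683)) + 2112931 = (33² + (-¾ + 1/1683)) + 2112931 = (1089 - 5045/6732) + 2112931 = 7326103/6732 + 2112931 = 14231577595/6732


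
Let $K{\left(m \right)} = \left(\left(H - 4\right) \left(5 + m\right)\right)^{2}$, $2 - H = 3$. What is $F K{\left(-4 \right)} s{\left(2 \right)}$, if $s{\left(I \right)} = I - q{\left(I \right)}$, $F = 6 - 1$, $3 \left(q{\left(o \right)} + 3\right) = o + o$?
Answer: $\frac{1375}{3} \approx 458.33$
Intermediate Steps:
$H = -1$ ($H = 2 - 3 = -1$)
$q{\left(o \right)} = -3 + \frac{2 o}{3}$ ($q{\left(o \right)} = -3 + \frac{o + o}{3} = -3 + \frac{2 o}{3}$)
$F = 5$
$K{\left(m \right)} = \left(-25 - 5 m\right)^{2}$ ($K{\left(m \right)} = \left(\left(-1 - 4\right) \left(5 + m\right)\right)^{2} = \left(- 5 \left(5 + m\right)\right)^{2} = \left(-25 - 5 m\right)^{2}$)
$s{\left(I \right)} = 3 + \frac{I}{3}$ ($s{\left(I \right)} = I - \left(-3 + \frac{2 I}{3}\right) = 3 + \frac{I}{3}$)
$F K{\left(-4 \right)} s{\left(2 \right)} = 5 \cdot 25 \left(5 - 4\right)^{2} \left(3 + \frac{1}{3} \cdot 2\right) = 5 \cdot 25 \cdot 1^{2} \left(3 + \frac{2}{3}\right) = 5 \cdot 25 \cdot 1 \cdot \frac{11}{3} = 5 \cdot 25 \cdot \frac{11}{3} = 125 \cdot \frac{11}{3} = \frac{1375}{3}$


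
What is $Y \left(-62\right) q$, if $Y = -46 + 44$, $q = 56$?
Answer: $6944$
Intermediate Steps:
$Y = -2$
$Y \left(-62\right) q = \left(-2\right) \left(-62\right) 56 = 124 \cdot 56 = 6944$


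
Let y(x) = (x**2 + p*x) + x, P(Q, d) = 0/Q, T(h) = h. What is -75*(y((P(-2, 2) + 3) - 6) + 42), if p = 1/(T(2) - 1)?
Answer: -3375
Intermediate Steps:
P(Q, d) = 0
p = 1 (p = 1/(2 - 1) = 1/1 = 1)
y(x) = x**2 + 2*x (y(x) = (x**2 + 1*x) + x = (x**2 + x) + x = (x + x**2) + x = x**2 + 2*x)
-75*(y((P(-2, 2) + 3) - 6) + 42) = -75*(((0 + 3) - 6)*(2 + ((0 + 3) - 6)) + 42) = -75*((3 - 6)*(2 + (3 - 6)) + 42) = -75*(-3*(2 - 3) + 42) = -75*(-3*(-1) + 42) = -75*(3 + 42) = -75*45 = -3375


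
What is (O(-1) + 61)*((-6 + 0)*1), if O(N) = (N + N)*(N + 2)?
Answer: -354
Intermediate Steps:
O(N) = 2*N*(2 + N) (O(N) = (2*N)*(2 + N) = 2*N*(2 + N))
(O(-1) + 61)*((-6 + 0)*1) = (2*(-1)*(2 - 1) + 61)*((-6 + 0)*1) = (2*(-1)*1 + 61)*(-6*1) = (-2 + 61)*(-6) = 59*(-6) = -354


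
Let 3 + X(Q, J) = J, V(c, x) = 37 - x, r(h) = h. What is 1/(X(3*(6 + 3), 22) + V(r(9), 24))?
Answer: 1/32 ≈ 0.031250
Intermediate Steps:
X(Q, J) = -3 + J
1/(X(3*(6 + 3), 22) + V(r(9), 24)) = 1/((-3 + 22) + (37 - 1*24)) = 1/(19 + (37 - 24)) = 1/(19 + 13) = 1/32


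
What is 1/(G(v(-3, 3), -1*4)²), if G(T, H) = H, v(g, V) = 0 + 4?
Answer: 1/16 ≈ 0.062500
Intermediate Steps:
v(g, V) = 4
1/(G(v(-3, 3), -1*4)²) = 1/((-1*4)²) = 1/((-4)²) = 1/16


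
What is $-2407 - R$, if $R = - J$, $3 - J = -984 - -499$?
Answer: $-1919$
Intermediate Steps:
$J = 488$ ($J = 3 - \left(-984 - -499\right) = 3 - \left(-984 + 499\right) = 3 - -485 = 3 + 485 = 488$)
$R = -488$ ($R = \left(-1\right) 488 = -488$)
$-2407 - R = -2407 - -488 = -2407 + 488 = -1919$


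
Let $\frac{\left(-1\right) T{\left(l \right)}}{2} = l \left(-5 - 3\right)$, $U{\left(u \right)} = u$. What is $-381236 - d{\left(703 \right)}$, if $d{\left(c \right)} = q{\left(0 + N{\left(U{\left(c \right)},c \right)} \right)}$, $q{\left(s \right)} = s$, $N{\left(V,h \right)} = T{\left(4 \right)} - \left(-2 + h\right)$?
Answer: $-380599$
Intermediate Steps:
$T{\left(l \right)} = 16 l$ ($T{\left(l \right)} = - 2 l \left(-5 - 3\right) = - 2 l \left(-8\right) = - 2 \left(- 8 l\right) = 16 l$)
$N{\left(V,h \right)} = 66 - h$ ($N{\left(V,h \right)} = 16 \cdot 4 - \left(-2 + h\right) = 64 - \left(-2 + h\right) = 66 - h$)
$d{\left(c \right)} = 66 - c$ ($d{\left(c \right)} = 0 - \left(-66 + c\right) = 66 - c$)
$-381236 - d{\left(703 \right)} = -381236 - \left(66 - 703\right) = -381236 - -637 = -381236 + 637 = -380599$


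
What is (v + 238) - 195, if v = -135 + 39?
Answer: -53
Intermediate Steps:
v = -96
(v + 238) - 195 = (-96 + 238) - 195 = 142 - 195 = -53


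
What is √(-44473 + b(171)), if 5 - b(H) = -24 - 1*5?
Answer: I*√44439 ≈ 210.81*I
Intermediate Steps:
b(H) = 34 (b(H) = 5 - (-24 - 1*5) = 5 - (-24 - 5) = 5 - 1*(-29) = 5 + 29 = 34)
√(-44473 + b(171)) = √(-44473 + 34) = √(-44439) = I*√44439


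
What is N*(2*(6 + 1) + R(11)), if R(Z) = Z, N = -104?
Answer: -2600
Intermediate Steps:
N*(2*(6 + 1) + R(11)) = -104*(2*(6 + 1) + 11) = -104*(2*7 + 11) = -104*(14 + 11) = -104*25 = -2600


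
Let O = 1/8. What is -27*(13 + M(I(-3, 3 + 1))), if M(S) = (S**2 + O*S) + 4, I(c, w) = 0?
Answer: -459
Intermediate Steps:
O = 1/8 ≈ 0.12500
M(S) = 4 + S**2 + S/8 (M(S) = (S**2 + S/8) + 4 = 4 + S**2 + S/8)
-27*(13 + M(I(-3, 3 + 1))) = -27*(13 + (4 + 0**2 + (1/8)*0)) = -27*(13 + (4 + 0 + 0)) = -27*(13 + 4) = -27*17 = -459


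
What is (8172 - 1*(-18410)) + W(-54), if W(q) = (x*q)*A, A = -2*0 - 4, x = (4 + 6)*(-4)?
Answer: 17942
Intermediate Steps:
x = -40 (x = 10*(-4) = -40)
A = -4 (A = 0 - 4 = -4)
W(q) = 160*q (W(q) = -40*q*(-4) = 160*q)
(8172 - 1*(-18410)) + W(-54) = (8172 - 1*(-18410)) + 160*(-54) = (8172 + 18410) - 8640 = 26582 - 8640 = 17942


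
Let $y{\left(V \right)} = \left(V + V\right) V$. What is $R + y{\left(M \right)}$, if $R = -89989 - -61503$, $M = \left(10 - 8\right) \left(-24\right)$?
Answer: $-23878$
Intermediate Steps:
$M = -48$ ($M = \left(10 - 8\right) \left(-24\right) = 2 \left(-24\right) = -48$)
$y{\left(V \right)} = 2 V^{2}$ ($y{\left(V \right)} = 2 V V = 2 V^{2}$)
$R = -28486$ ($R = -89989 + 61503 = -28486$)
$R + y{\left(M \right)} = -28486 + 2 \left(-48\right)^{2} = -28486 + 2 \cdot 2304 = -28486 + 4608 = -23878$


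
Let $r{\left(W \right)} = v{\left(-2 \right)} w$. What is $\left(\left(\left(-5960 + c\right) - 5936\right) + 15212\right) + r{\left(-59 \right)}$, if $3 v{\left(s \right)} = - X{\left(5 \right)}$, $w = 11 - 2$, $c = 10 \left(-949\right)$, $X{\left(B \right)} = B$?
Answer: $-6189$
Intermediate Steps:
$c = -9490$
$w = 9$
$v{\left(s \right)} = - \frac{5}{3}$ ($v{\left(s \right)} = \frac{\left(-1\right) 5}{3} = \frac{1}{3} \left(-5\right) = - \frac{5}{3}$)
$r{\left(W \right)} = -15$ ($r{\left(W \right)} = \left(- \frac{5}{3}\right) 9 = -15$)
$\left(\left(\left(-5960 + c\right) - 5936\right) + 15212\right) + r{\left(-59 \right)} = \left(\left(\left(-5960 - 9490\right) - 5936\right) + 15212\right) - 15 = \left(\left(-15450 - 5936\right) + 15212\right) - 15 = \left(-21386 + 15212\right) - 15 = -6174 - 15 = -6189$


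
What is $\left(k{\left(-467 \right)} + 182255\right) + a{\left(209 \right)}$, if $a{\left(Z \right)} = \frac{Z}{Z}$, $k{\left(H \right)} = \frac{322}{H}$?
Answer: $\frac{85113230}{467} \approx 1.8226 \cdot 10^{5}$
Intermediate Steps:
$a{\left(Z \right)} = 1$
$\left(k{\left(-467 \right)} + 182255\right) + a{\left(209 \right)} = \left(\frac{322}{-467} + 182255\right) + 1 = \left(322 \left(- \frac{1}{467}\right) + 182255\right) + 1 = \left(- \frac{322}{467} + 182255\right) + 1 = \frac{85112763}{467} + 1 = \frac{85113230}{467}$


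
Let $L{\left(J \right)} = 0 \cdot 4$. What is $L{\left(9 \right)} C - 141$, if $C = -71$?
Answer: $-141$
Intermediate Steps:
$L{\left(J \right)} = 0$
$L{\left(9 \right)} C - 141 = 0 \left(-71\right) - 141 = 0 - 141 = -141$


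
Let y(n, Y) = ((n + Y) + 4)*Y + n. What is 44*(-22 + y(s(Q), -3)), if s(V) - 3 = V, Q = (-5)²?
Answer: -3564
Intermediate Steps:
Q = 25
s(V) = 3 + V
y(n, Y) = n + Y*(4 + Y + n) (y(n, Y) = ((Y + n) + 4)*Y + n = (4 + Y + n)*Y + n = Y*(4 + Y + n) + n = n + Y*(4 + Y + n))
44*(-22 + y(s(Q), -3)) = 44*(-22 + ((3 + 25) + (-3)² + 4*(-3) - 3*(3 + 25))) = 44*(-22 + (28 + 9 - 12 - 3*28)) = 44*(-22 + (28 + 9 - 12 - 84)) = 44*(-22 - 59) = 44*(-81) = -3564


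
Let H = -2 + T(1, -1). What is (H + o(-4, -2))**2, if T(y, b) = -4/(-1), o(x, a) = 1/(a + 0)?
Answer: 9/4 ≈ 2.2500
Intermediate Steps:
o(x, a) = 1/a
T(y, b) = 4 (T(y, b) = -4*(-1) = 4)
H = 2 (H = -2 + 4 = 2)
(H + o(-4, -2))**2 = (2 + 1/(-2))**2 = (2 - 1/2)**2 = (3/2)**2 = 9/4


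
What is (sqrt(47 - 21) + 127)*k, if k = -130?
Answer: -16510 - 130*sqrt(26) ≈ -17173.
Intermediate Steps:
(sqrt(47 - 21) + 127)*k = (sqrt(47 - 21) + 127)*(-130) = (sqrt(26) + 127)*(-130) = (127 + sqrt(26))*(-130) = -16510 - 130*sqrt(26)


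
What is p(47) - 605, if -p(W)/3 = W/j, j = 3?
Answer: -652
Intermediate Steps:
p(W) = -W (p(W) = -3*W/3 = -W)
p(47) - 605 = -1*47 - 605 = -47 - 605 = -652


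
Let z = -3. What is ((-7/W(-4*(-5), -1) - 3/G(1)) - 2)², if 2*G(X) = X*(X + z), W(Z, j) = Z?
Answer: 169/400 ≈ 0.42250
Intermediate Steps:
G(X) = X*(-3 + X)/2 (G(X) = (X*(X - 3))/2 = (X*(-3 + X))/2 = X*(-3 + X)/2)
((-7/W(-4*(-5), -1) - 3/G(1)) - 2)² = ((-7/((-4*(-5))) - 3*2/(-3 + 1)) - 2)² = ((-7/20 - 3/((½)*1*(-2))) - 2)² = ((-7*1/20 - 3/(-1)) - 2)² = ((-7/20 - 3*(-1)) - 2)² = ((-7/20 + 3) - 2)² = (53/20 - 2)² = (13/20)² = 169/400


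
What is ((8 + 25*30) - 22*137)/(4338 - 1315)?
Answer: -2256/3023 ≈ -0.74628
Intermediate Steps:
((8 + 25*30) - 22*137)/(4338 - 1315) = ((8 + 750) - 3014)/3023 = (758 - 3014)*(1/3023) = -2256*1/3023 = -2256/3023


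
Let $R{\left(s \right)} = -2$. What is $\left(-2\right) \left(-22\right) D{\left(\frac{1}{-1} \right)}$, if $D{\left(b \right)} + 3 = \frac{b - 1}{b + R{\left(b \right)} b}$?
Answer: $-220$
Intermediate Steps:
$D{\left(b \right)} = -3 - \frac{-1 + b}{b}$ ($D{\left(b \right)} = -3 + \frac{b - 1}{b - 2 b} = -3 + \frac{-1 + b}{\left(-1\right) b} = -3 + \left(-1 + b\right) \left(- \frac{1}{b}\right) = -3 - \frac{-1 + b}{b}$)
$\left(-2\right) \left(-22\right) D{\left(\frac{1}{-1} \right)} = \left(-2\right) \left(-22\right) \left(-4 + \frac{1}{\frac{1}{-1}}\right) = 44 \left(-4 + \frac{1}{-1}\right) = 44 \left(-4 - 1\right) = 44 \left(-5\right) = -220$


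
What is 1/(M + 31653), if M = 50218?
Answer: 1/81871 ≈ 1.2214e-5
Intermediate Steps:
1/(M + 31653) = 1/(50218 + 31653) = 1/81871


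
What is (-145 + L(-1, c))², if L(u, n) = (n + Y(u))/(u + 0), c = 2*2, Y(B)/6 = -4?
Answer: 15625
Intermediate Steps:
Y(B) = -24 (Y(B) = 6*(-4) = -24)
c = 4
L(u, n) = (-24 + n)/u (L(u, n) = (n - 24)/(u + 0) = (-24 + n)/u)
(-145 + L(-1, c))² = (-145 + (-24 + 4)/(-1))² = (-145 - 1*(-20))² = (-145 + 20)² = (-125)² = 15625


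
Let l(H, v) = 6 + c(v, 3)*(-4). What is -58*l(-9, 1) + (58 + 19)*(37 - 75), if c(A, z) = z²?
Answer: -1186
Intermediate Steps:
l(H, v) = -30 (l(H, v) = 6 + 3²*(-4) = 6 + 9*(-4) = 6 - 36 = -30)
-58*l(-9, 1) + (58 + 19)*(37 - 75) = -58*(-30) + (58 + 19)*(37 - 75) = 1740 + 77*(-38) = 1740 - 2926 = -1186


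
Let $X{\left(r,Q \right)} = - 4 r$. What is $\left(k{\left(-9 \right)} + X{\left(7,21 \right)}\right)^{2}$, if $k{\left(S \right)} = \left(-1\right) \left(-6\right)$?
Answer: $484$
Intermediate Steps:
$k{\left(S \right)} = 6$
$\left(k{\left(-9 \right)} + X{\left(7,21 \right)}\right)^{2} = \left(6 - 28\right)^{2} = \left(-22\right)^{2} = 484$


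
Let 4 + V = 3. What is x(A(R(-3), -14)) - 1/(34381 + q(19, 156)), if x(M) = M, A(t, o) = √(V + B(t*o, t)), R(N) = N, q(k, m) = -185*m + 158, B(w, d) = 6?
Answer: -1/5679 + √5 ≈ 2.2359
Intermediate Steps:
V = -1 (V = -4 + 3 = -1)
q(k, m) = 158 - 185*m
A(t, o) = √5 (A(t, o) = √(-1 + 6) = √5)
x(A(R(-3), -14)) - 1/(34381 + q(19, 156)) = √5 - 1/(34381 + (158 - 185*156)) = √5 - 1/(34381 + (158 - 28860)) = √5 - 1/(34381 - 28702) = √5 - 1/5679 = -1/5679 + √5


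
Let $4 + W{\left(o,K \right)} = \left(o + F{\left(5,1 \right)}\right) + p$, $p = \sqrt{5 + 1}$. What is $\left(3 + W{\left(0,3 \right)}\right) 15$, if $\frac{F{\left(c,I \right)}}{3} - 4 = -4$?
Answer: $-15 + 15 \sqrt{6} \approx 21.742$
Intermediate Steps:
$F{\left(c,I \right)} = 0$ ($F{\left(c,I \right)} = 12 + 3 \left(-4\right) = 12 - 12 = 0$)
$p = \sqrt{6} \approx 2.4495$
$W{\left(o,K \right)} = -4 + o + \sqrt{6}$ ($W{\left(o,K \right)} = -4 + \left(\left(o + 0\right) + \sqrt{6}\right) = -4 + \left(o + \sqrt{6}\right) = -4 + o + \sqrt{6}$)
$\left(3 + W{\left(0,3 \right)}\right) 15 = \left(3 + \left(-4 + 0 + \sqrt{6}\right)\right) 15 = \left(3 - \left(4 - \sqrt{6}\right)\right) 15 = \left(-1 + \sqrt{6}\right) 15 = -15 + 15 \sqrt{6}$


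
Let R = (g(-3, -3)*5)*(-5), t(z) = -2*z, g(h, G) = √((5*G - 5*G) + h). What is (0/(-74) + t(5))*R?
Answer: 250*I*√3 ≈ 433.01*I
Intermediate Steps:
g(h, G) = √h (g(h, G) = √(0 + h) = √h)
R = -25*I*√3 (R = (√(-3)*5)*(-5) = ((I*√3)*5)*(-5) = (5*I*√3)*(-5) = -25*I*√3 ≈ -43.301*I)
(0/(-74) + t(5))*R = (0/(-74) - 2*5)*(-25*I*√3) = (0*(-1/74) - 10)*(-25*I*√3) = (0 - 10)*(-25*I*√3) = -(-250)*I*√3 = 250*I*√3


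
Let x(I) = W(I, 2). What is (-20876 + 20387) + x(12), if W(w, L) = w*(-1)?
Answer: -501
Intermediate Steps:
W(w, L) = -w
x(I) = -I
(-20876 + 20387) + x(12) = (-20876 + 20387) - 1*12 = -489 - 12 = -501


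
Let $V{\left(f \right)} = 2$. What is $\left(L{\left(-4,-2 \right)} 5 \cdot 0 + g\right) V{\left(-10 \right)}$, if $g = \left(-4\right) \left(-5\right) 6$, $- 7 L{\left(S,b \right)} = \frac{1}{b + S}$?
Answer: $240$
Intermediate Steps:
$L{\left(S,b \right)} = - \frac{1}{7 \left(S + b\right)}$ ($L{\left(S,b \right)} = - \frac{1}{7 \left(b + S\right)} = - \frac{1}{7 \left(S + b\right)}$)
$g = 120$ ($g = 20 \cdot 6 = 120$)
$\left(L{\left(-4,-2 \right)} 5 \cdot 0 + g\right) V{\left(-10 \right)} = \left(- \frac{1}{7 \left(-4\right) + 7 \left(-2\right)} 5 \cdot 0 + 120\right) 2 = \left(- \frac{1}{-28 - 14} \cdot 5 \cdot 0 + 120\right) 2 = \left(- \frac{1}{-42} \cdot 5 \cdot 0 + 120\right) 2 = \left(\left(-1\right) \left(- \frac{1}{42}\right) 5 \cdot 0 + 120\right) 2 = \left(\frac{1}{42} \cdot 5 \cdot 0 + 120\right) 2 = \left(\frac{5}{42} \cdot 0 + 120\right) 2 = \left(0 + 120\right) 2 = 120 \cdot 2 = 240$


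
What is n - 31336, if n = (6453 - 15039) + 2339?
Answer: -37583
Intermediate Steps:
n = -6247 (n = -8586 + 2339 = -6247)
n - 31336 = -6247 - 31336 = -37583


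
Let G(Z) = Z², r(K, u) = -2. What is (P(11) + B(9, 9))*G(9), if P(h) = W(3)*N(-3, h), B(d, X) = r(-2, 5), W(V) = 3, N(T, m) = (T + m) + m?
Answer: 4455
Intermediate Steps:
N(T, m) = T + 2*m
B(d, X) = -2
P(h) = -9 + 6*h (P(h) = 3*(-3 + 2*h) = -9 + 6*h)
(P(11) + B(9, 9))*G(9) = ((-9 + 6*11) - 2)*9² = ((-9 + 66) - 2)*81 = (57 - 2)*81 = 55*81 = 4455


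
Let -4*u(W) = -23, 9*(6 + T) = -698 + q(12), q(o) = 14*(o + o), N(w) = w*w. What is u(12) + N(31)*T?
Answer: -1598897/36 ≈ -44414.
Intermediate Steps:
N(w) = w²
q(o) = 28*o (q(o) = 14*(2*o) = 28*o)
T = -416/9 (T = -6 + (-698 + 28*12)/9 = -6 + (-698 + 336)/9 = -6 + (⅑)*(-362) = -6 - 362/9 = -416/9 ≈ -46.222)
u(W) = 23/4 (u(W) = -¼*(-23) = 23/4)
u(12) + N(31)*T = 23/4 + 31²*(-416/9) = 23/4 + 961*(-416/9) = 23/4 - 399776/9 = -1598897/36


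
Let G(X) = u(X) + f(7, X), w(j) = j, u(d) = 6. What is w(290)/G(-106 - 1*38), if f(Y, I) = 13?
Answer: 290/19 ≈ 15.263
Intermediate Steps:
G(X) = 19 (G(X) = 6 + 13 = 19)
w(290)/G(-106 - 1*38) = 290/19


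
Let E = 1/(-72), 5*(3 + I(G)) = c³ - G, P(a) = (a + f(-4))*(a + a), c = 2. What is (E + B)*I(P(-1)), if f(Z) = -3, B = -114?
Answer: 8209/24 ≈ 342.04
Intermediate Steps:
P(a) = 2*a*(-3 + a) (P(a) = (a - 3)*(a + a) = (-3 + a)*(2*a) = 2*a*(-3 + a))
I(G) = -7/5 - G/5 (I(G) = -3 + (2³ - G)/5 = -3 + (8 - G)/5 = -3 + (8/5 - G/5) = -7/5 - G/5)
E = -1/72 ≈ -0.013889
(E + B)*I(P(-1)) = (-1/72 - 114)*(-7/5 - 2*(-1)*(-3 - 1)/5) = -8209*(-7/5 - 2*(-1)*(-4)/5)/72 = -8209*(-7/5 - ⅕*8)/72 = -8209*(-7/5 - 8/5)/72 = -8209/72*(-3) = 8209/24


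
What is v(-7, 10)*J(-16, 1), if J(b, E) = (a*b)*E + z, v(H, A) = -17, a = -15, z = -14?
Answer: -3842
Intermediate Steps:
J(b, E) = -14 - 15*E*b (J(b, E) = (-15*b)*E - 14 = -15*E*b - 14 = -14 - 15*E*b)
v(-7, 10)*J(-16, 1) = -17*(-14 - 15*1*(-16)) = -17*(-14 + 240) = -17*226 = -3842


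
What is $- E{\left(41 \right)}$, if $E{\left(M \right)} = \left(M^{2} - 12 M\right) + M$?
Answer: $-1230$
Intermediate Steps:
$E{\left(M \right)} = M^{2} - 11 M$
$- E{\left(41 \right)} = - 41 \left(-11 + 41\right) = - 41 \cdot 30 = \left(-1\right) 1230 = -1230$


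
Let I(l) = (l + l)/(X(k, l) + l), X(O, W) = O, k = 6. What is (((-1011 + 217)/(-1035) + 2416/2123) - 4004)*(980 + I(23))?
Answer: -250324965461068/63721845 ≈ -3.9284e+6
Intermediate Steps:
I(l) = 2*l/(6 + l) (I(l) = (l + l)/(6 + l) = (2*l)/(6 + l) = 2*l/(6 + l))
(((-1011 + 217)/(-1035) + 2416/2123) - 4004)*(980 + I(23)) = (((-1011 + 217)/(-1035) + 2416/2123) - 4004)*(980 + 2*23/(6 + 23)) = ((-794*(-1/1035) + 2416*(1/2123)) - 4004)*(980 + 2*23/29) = ((794/1035 + 2416/2123) - 4004)*(980 + 2*23*(1/29)) = (4186222/2197305 - 4004)*(980 + 46/29) = -8793822998/2197305*28466/29 = -250324965461068/63721845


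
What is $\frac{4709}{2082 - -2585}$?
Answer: $\frac{4709}{4667} \approx 1.009$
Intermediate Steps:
$\frac{4709}{2082 - -2585} = \frac{4709}{2082 + 2585} = \frac{4709}{4667}$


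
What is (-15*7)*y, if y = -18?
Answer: 1890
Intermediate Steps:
(-15*7)*y = -15*7*(-18) = -105*(-18) = 1890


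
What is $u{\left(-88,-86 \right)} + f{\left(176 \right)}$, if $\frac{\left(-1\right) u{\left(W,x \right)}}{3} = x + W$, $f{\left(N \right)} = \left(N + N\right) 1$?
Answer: $874$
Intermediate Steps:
$f{\left(N \right)} = 2 N$ ($f{\left(N \right)} = 2 N 1 = 2 N$)
$u{\left(W,x \right)} = - 3 W - 3 x$ ($u{\left(W,x \right)} = - 3 \left(x + W\right) = - 3 \left(W + x\right) = - 3 W - 3 x$)
$u{\left(-88,-86 \right)} + f{\left(176 \right)} = \left(\left(-3\right) \left(-88\right) - -258\right) + 2 \cdot 176 = \left(264 + 258\right) + 352 = 522 + 352 = 874$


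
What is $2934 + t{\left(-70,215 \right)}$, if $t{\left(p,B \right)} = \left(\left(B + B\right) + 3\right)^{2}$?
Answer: $190423$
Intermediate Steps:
$t{\left(p,B \right)} = \left(3 + 2 B\right)^{2}$ ($t{\left(p,B \right)} = \left(2 B + 3\right)^{2} = \left(3 + 2 B\right)^{2}$)
$2934 + t{\left(-70,215 \right)} = 2934 + \left(3 + 2 \cdot 215\right)^{2} = 2934 + \left(3 + 430\right)^{2} = 2934 + 433^{2} = 2934 + 187489 = 190423$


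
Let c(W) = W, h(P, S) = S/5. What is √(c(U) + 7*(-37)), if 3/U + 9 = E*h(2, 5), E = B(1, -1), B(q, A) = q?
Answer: 5*I*√166/4 ≈ 16.105*I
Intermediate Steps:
h(P, S) = S/5 (h(P, S) = S*(⅕) = S/5)
E = 1
U = -3/8 (U = 3/(-9 + 1*((⅕)*5)) = 3/(-9 + 1*1) = 3/(-9 + 1) = 3/(-8) = 3*(-⅛) = -3/8 ≈ -0.37500)
√(c(U) + 7*(-37)) = √(-3/8 + 7*(-37)) = √(-3/8 - 259) = √(-2075/8) = 5*I*√166/4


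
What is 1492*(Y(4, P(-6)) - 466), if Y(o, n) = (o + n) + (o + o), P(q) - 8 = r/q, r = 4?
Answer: -1999280/3 ≈ -6.6643e+5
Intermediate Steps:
P(q) = 8 + 4/q
Y(o, n) = n + 3*o (Y(o, n) = (n + o) + 2*o = n + 3*o)
1492*(Y(4, P(-6)) - 466) = 1492*(((8 + 4/(-6)) + 3*4) - 466) = 1492*(((8 + 4*(-⅙)) + 12) - 466) = 1492*(((8 - ⅔) + 12) - 466) = 1492*((22/3 + 12) - 466) = 1492*(58/3 - 466) = 1492*(-1340/3) = -1999280/3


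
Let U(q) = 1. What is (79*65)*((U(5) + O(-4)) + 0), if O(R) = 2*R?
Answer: -35945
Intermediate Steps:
(79*65)*((U(5) + O(-4)) + 0) = (79*65)*((1 + 2*(-4)) + 0) = 5135*((1 - 8) + 0) = 5135*(-7 + 0) = 5135*(-7) = -35945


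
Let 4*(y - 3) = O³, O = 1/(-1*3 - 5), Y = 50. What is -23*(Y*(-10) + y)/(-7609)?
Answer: -23410711/15583232 ≈ -1.5023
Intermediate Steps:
O = -⅛ (O = 1/(-3 - 5) = 1/(-8) = -⅛ ≈ -0.12500)
y = 6143/2048 (y = 3 + (-⅛)³/4 = 3 + (¼)*(-1/512) = 3 - 1/2048 = 6143/2048 ≈ 2.9995)
-23*(Y*(-10) + y)/(-7609) = -23*(50*(-10) + 6143/2048)/(-7609) = -23*(-500 + 6143/2048)*(-1)/7609 = -(-23410711)*(-1)/(2048*7609) = -23*1017857/15583232 = -23410711/15583232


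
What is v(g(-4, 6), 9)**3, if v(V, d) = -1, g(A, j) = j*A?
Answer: -1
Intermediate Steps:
g(A, j) = A*j
v(g(-4, 6), 9)**3 = (-1)**3 = -1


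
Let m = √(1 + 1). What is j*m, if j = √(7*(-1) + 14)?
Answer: √14 ≈ 3.7417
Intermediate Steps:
m = √2 ≈ 1.4142
j = √7 (j = √(-7 + 14) = √7 ≈ 2.6458)
j*m = √7*√2 = √14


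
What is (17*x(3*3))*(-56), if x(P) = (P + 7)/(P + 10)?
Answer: -15232/19 ≈ -801.68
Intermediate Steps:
x(P) = (7 + P)/(10 + P)
(17*x(3*3))*(-56) = (17*((7 + 3*3)/(10 + 3*3)))*(-56) = (17*((7 + 9)/(10 + 9)))*(-56) = (17*(16/19))*(-56) = (272/19)*(-56) = -15232/19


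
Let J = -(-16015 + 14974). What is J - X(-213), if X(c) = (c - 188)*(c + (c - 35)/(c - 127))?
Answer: -7146758/85 ≈ -84080.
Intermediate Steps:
X(c) = (-188 + c)*(c + (-35 + c)/(-127 + c))
J = 1041 (J = -1*(-1041) = 1041)
J - X(-213) = 1041 - (6580 + (-213)³ - 314*(-213)² + 23653*(-213))/(-127 - 213) = 1041 - (6580 - 9663597 - 314*45369 - 5038089)/(-340) = 1041 - (-1)*(6580 - 9663597 - 14245866 - 5038089)/340 = 1041 - (-1)*(-28940972)/340 = 1041 - 1*7235243/85 = 1041 - 7235243/85 = -7146758/85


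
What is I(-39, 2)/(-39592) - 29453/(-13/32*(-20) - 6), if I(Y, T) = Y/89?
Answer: -830265460649/59902696 ≈ -13860.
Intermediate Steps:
I(Y, T) = Y/89 (I(Y, T) = Y*(1/89) = Y/89)
I(-39, 2)/(-39592) - 29453/(-13/32*(-20) - 6) = ((1/89)*(-39))/(-39592) - 29453/(-13/32*(-20) - 6) = -39/89*(-1/39592) - 29453/(-13*1/32*(-20) - 6) = 39/3523688 - 29453/(-13/32*(-20) - 6) = 39/3523688 - 29453/(65/8 - 6) = 39/3523688 - 29453/17/8 = 39/3523688 - 29453*8/17 = 39/3523688 - 235624/17 = -830265460649/59902696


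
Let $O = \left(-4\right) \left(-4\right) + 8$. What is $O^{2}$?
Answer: $576$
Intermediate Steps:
$O = 24$ ($O = 16 + 8 = 24$)
$O^{2} = 24^{2} = 576$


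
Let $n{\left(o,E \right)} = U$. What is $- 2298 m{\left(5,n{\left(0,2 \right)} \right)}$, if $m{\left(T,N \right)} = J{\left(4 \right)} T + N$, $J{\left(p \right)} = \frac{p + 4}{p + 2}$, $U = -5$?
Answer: $-3830$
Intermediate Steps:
$n{\left(o,E \right)} = -5$
$J{\left(p \right)} = \frac{4 + p}{2 + p}$
$m{\left(T,N \right)} = N + \frac{4 T}{3}$ ($m{\left(T,N \right)} = \frac{4 + 4}{2 + 4} T + N = \frac{1}{6} \cdot 8 T + N = \frac{4 T}{3} + N = N + \frac{4 T}{3}$)
$- 2298 m{\left(5,n{\left(0,2 \right)} \right)} = - 2298 \left(-5 + \frac{4}{3} \cdot 5\right) = - 2298 \left(-5 + \frac{20}{3}\right) = \left(-2298\right) \frac{5}{3} = -3830$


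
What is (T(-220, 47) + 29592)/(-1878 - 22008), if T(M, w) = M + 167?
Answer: -29539/23886 ≈ -1.2367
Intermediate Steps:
T(M, w) = 167 + M
(T(-220, 47) + 29592)/(-1878 - 22008) = ((167 - 220) + 29592)/(-1878 - 22008) = (-53 + 29592)/(-23886) = 29539*(-1/23886) = -29539/23886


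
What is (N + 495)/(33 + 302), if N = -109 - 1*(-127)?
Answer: 513/335 ≈ 1.5313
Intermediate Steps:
N = 18 (N = -109 + 127 = 18)
(N + 495)/(33 + 302) = (18 + 495)/(33 + 302) = 513/335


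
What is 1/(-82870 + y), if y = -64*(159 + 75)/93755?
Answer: -93755/7769491826 ≈ -1.2067e-5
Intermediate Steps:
y = -14976/93755 (y = -64*234*(1/93755) = -14976*1/93755 = -14976/93755 ≈ -0.15974)
1/(-82870 + y) = 1/(-82870 - 14976/93755) = 1/(-7769491826/93755) = -93755/7769491826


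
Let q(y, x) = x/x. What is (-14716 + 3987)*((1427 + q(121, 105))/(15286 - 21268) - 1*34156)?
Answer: 365362898330/997 ≈ 3.6646e+8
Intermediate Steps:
q(y, x) = 1
(-14716 + 3987)*((1427 + q(121, 105))/(15286 - 21268) - 1*34156) = (-14716 + 3987)*((1427 + 1)/(15286 - 21268) - 1*34156) = -10729*(1428/(-5982) - 34156) = -10729*(1428*(-1/5982) - 34156) = -10729*(-238/997 - 34156) = -10729*(-34053770/997) = 365362898330/997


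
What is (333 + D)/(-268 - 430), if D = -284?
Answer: -49/698 ≈ -0.070201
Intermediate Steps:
(333 + D)/(-268 - 430) = (333 - 284)/(-268 - 430) = 49/(-698) = 49*(-1/698) = -49/698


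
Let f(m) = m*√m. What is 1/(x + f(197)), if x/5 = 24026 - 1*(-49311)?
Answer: 366685/134450243852 - 197*√197/134450243852 ≈ 2.7067e-6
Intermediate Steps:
x = 366685 (x = 5*(24026 - 1*(-49311)) = 5*(24026 + 49311) = 5*73337 = 366685)
f(m) = m^(3/2)
1/(x + f(197)) = 1/(366685 + 197^(3/2)) = 1/(366685 + 197*√197)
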